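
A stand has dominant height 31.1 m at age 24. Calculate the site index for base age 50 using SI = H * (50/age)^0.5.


50/24 = 2.08333
(2.08333)^0.5 = 1.44337
SI = 31.1 * 1.44337 = 44.8888 ≈ 44.9 m

44.9 m


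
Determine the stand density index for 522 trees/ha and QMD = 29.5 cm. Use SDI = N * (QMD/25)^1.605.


QMD/25 = 29.5/25 = 1.18
(1.18)^1.605 = exp(1.605 * ln(1.18)) = exp(1.605 * 0.165514) = exp(0.265650) = 1.30428
SDI = 522 * 1.30428 = 680.834 ≈ 681

681


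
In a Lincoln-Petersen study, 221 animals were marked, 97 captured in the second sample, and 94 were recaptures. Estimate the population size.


N = M * C / R = 221 * 97 / 94 = 21437 / 94 = 228.05 ≈ 228

228 individuals


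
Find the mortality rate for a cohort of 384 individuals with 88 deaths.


Mortality rate = 88 / 384 = 0.229167 ≈ 0.2292

0.2292


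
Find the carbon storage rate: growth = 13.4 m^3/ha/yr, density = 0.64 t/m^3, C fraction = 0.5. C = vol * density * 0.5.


C = 13.4 * 0.64 * 0.5 = 4.288 ≈ 4.29 t C/ha/yr

4.29 t C/ha/yr


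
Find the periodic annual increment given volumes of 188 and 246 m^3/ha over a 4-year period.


PAI = (V2 - V1) / period = (246 - 188) / 4 = 58 / 4 = 14.50 m^3/ha/yr

14.50 m^3/ha/yr


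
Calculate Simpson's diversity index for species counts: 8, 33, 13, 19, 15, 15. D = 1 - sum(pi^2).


Total N = 8 + 33 + 13 + 19 + 15 + 15 = 103
Per-species terms:
  p = 8/103 = 0.077670; p^2 = 0.077670^2 = 0.006033
  p = 33/103 = 0.320388; p^2 = 0.320388^2 = 0.102648
  p = 13/103 = 0.126214; p^2 = 0.126214^2 = 0.015930
  p = 19/103 = 0.184466; p^2 = 0.184466^2 = 0.034028
  p = 15/103 = 0.145631; p^2 = 0.145631^2 = 0.021208
  p = 15/103 = 0.145631; p^2 = 0.145631^2 = 0.021208
sum(p^2) = 0.006033 + 0.102648 + 0.015930 + 0.034028 + 0.021208 + 0.021208 = 0.201055
D = 1 - 0.201055 = 0.798945 ≈ 0.7989

0.7989


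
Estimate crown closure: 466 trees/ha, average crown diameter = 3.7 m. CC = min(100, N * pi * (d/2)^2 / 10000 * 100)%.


(d/2)^2 = (3.7/2)^2 = 1.85^2 = 3.4225
Crown area = 3.141593 * 3.4225 = 10.7521 m^2
N * area / 10000 * 100 = 466 * 10.7521 / 10000 * 100 = 50.1048
CC = min(100, 50.1048) = 50.1048 ≈ 50.1%

50.1%


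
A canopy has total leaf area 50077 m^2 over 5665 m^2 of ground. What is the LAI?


LAI = 50077 / 5665 = 8.8397 ≈ 8.84

8.84


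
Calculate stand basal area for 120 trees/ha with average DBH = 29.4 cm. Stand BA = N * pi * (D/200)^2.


(D/200)^2 = (29.4/200)^2 = 0.147^2 = 0.021609
Individual BA = 3.141593 * 0.021609 = 0.0678867 m^2
Stand BA = 120 * 0.0678867 = 8.14640 ≈ 8.15 m^2/ha

8.15 m^2/ha


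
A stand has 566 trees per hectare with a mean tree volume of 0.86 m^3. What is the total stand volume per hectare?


V_stand = 566 * 0.86 = 486.76 ≈ 486.8 m^3/ha

486.8 m^3/ha


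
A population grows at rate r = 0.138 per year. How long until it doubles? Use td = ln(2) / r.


td = ln(2) / 0.138 = 0.693147 / 0.138 = 5.02280 ≈ 5.0 years

5.0 years


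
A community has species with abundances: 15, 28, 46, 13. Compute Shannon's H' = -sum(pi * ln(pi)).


Total N = 15 + 28 + 46 + 13 = 102
Per-species terms:
  p = 15/102 = 0.147059; ln(p) = -1.916921; p*ln(p) = 0.147059 * (-1.916921) = -0.281900
  p = 28/102 = 0.274510; ln(p) = -1.292768; p*ln(p) = 0.274510 * (-1.292768) = -0.354878
  p = 46/102 = 0.450980; ln(p) = -0.796332; p*ln(p) = 0.450980 * (-0.796332) = -0.359130
  p = 13/102 = 0.127451; ln(p) = -2.060023; p*ln(p) = 0.127451 * (-2.060023) = -0.262552
sum(p*ln(p)) = (-0.281900) + (-0.354878) + (-0.359130) + (-0.262552) = -1.258460
H' = -(-1.258460) = 1.258460 ≈ 1.2585

1.2585


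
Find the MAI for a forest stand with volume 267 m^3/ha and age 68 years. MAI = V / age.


MAI = 267 / 68 = 3.9265 ≈ 3.93 m^3/ha/yr

3.93 m^3/ha/yr


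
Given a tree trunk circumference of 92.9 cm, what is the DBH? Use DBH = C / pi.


DBH = C / pi = 92.9 / 3.141593 = 29.5710 ≈ 29.57 cm

29.57 cm


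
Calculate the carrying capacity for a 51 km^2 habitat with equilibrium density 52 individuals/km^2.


K = 52 * 51 = 2652 individuals

2652 individuals


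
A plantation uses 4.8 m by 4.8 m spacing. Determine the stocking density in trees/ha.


N = 10000 / 4.8^2 = 10000 / 23.04 = 434.028 ≈ 434 trees/ha

434 trees/ha


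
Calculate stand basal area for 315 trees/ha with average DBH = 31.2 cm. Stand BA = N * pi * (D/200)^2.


(D/200)^2 = (31.2/200)^2 = 0.156^2 = 0.024336
Individual BA = 3.141593 * 0.024336 = 0.0764538 m^2
Stand BA = 315 * 0.0764538 = 24.0829 ≈ 24.08 m^2/ha

24.08 m^2/ha


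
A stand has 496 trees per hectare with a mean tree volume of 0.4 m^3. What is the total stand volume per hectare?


V_stand = 496 * 0.4 = 198.4 m^3/ha

198.4 m^3/ha


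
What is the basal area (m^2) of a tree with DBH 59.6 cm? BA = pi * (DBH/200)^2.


D/200 = 59.6/200 = 0.298 m
(D/200)^2 = 0.298^2 = 0.088804
BA = 3.141593 * 0.088804 = 0.278986 ≈ 0.2790 m^2

0.2790 m^2


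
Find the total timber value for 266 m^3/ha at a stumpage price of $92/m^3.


Value = 266 * 92 = $24472/ha

$24472/ha


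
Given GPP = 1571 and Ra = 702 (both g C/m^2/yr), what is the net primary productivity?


NPP = GPP - Ra = 1571 - 702 = 869 g C/m^2/yr

869 g C/m^2/yr


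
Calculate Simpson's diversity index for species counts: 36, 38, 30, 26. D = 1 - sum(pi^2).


Total N = 36 + 38 + 30 + 26 = 130
Per-species terms:
  p = 36/130 = 0.276923; p^2 = 0.276923^2 = 0.076686
  p = 38/130 = 0.292308; p^2 = 0.292308^2 = 0.085444
  p = 30/130 = 0.230769; p^2 = 0.230769^2 = 0.053254
  p = 26/130 = 0.200000; p^2 = 0.200000^2 = 0.040000
sum(p^2) = 0.076686 + 0.085444 + 0.053254 + 0.040000 = 0.255384
D = 1 - 0.255384 = 0.744616 ≈ 0.7446

0.7446


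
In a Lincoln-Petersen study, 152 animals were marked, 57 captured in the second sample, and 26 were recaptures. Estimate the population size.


N = M * C / R = 152 * 57 / 26 = 8664 / 26 = 333.23 ≈ 333

333 individuals


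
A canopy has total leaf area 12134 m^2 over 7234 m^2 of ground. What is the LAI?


LAI = 12134 / 7234 = 1.6774 ≈ 1.68

1.68


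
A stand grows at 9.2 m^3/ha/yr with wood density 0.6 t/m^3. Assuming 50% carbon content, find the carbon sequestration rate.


C = 9.2 * 0.6 * 0.5 = 2.76 t C/ha/yr

2.76 t C/ha/yr


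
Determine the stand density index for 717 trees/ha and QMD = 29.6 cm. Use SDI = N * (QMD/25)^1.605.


QMD/25 = 29.6/25 = 1.184
(1.184)^1.605 = exp(1.605 * ln(1.184)) = exp(1.605 * 0.168899) = exp(0.271083) = 1.31138
SDI = 717 * 1.31138 = 940.259 ≈ 940

940


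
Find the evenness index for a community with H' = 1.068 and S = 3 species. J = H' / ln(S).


ln(3) = 1.09861
J = H' / ln(S) = 1.068 / 1.09861 = 0.972138 ≈ 0.9721

0.9721


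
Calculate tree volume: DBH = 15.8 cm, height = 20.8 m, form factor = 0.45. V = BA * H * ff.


(D/200)^2 = (15.8/200)^2 = 0.079^2 = 0.006241
BA = 3.141593 * 0.006241 = 0.0196067 m^2
V = 0.0196067 * 20.8 * 0.45 = 0.183519 ≈ 0.184 m^3

0.184 m^3


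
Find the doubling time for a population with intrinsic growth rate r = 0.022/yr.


td = ln(2) / 0.022 = 0.693147 / 0.022 = 31.5067 ≈ 31.5 years

31.5 years


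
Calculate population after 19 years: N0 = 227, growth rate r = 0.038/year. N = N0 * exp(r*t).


r*t = 0.038 * 19 = 0.722
exp(0.722) = 2.05855
N = 227 * 2.05855 = 467.291 ≈ 467

467


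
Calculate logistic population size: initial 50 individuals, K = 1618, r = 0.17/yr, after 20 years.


(K - N0)/N0 = (1618 - 50)/50 = 1568/50 = 31.3600
r*t = 0.17 * 20 = 3.4; exp(-3.4) = 0.0333733
31.3600 * 0.0333733 = 1.04659
1 + 1.04659 = 2.04659
N = 1618 / 2.04659 = 790.583 ≈ 791

791


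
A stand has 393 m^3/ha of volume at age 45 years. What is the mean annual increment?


MAI = 393 / 45 = 8.7333 ≈ 8.73 m^3/ha/yr

8.73 m^3/ha/yr


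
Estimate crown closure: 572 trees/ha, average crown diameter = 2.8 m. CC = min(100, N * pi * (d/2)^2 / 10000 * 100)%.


(d/2)^2 = (2.8/2)^2 = 1.4^2 = 1.96
Crown area = 3.141593 * 1.96 = 6.15752 m^2
N * area / 10000 * 100 = 572 * 6.15752 / 10000 * 100 = 35.2210
CC = min(100, 35.2210) = 35.2210 ≈ 35.2%

35.2%


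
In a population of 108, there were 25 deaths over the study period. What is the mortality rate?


Mortality rate = 25 / 108 = 0.231481 ≈ 0.2315

0.2315


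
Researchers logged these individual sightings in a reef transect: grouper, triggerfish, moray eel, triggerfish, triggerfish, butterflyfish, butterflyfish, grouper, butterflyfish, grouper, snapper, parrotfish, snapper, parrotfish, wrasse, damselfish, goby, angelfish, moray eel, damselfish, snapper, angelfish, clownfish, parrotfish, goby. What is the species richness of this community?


Total individuals logged = 25
Distinct species (count of individuals): grouper (3), triggerfish (3), moray eel (2), butterflyfish (3), snapper (3), parrotfish (3), wrasse (1), damselfish (2), goby (2), angelfish (2), clownfish (1)
Species richness = number of distinct species = 11

11


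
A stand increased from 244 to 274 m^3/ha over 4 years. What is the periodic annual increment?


PAI = (V2 - V1) / period = (274 - 244) / 4 = 30 / 4 = 7.50 m^3/ha/yr

7.50 m^3/ha/yr


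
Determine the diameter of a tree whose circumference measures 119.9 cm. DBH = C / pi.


DBH = C / pi = 119.9 / 3.141593 = 38.1654 ≈ 38.17 cm

38.17 cm


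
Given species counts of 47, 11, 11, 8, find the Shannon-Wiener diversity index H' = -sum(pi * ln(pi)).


Total N = 47 + 11 + 11 + 8 = 77
Per-species terms:
  p = 47/77 = 0.610390; ln(p) = -0.493657; p*ln(p) = 0.610390 * (-0.493657) = -0.301323
  p = 11/77 = 0.142857; ln(p) = -1.945911; p*ln(p) = 0.142857 * (-1.945911) = -0.277987
  p = 11/77 = 0.142857; ln(p) = -1.945911; p*ln(p) = 0.142857 * (-1.945911) = -0.277987
  p = 8/77 = 0.103896; ln(p) = -2.264365; p*ln(p) = 0.103896 * (-2.264365) = -0.235258
sum(p*ln(p)) = (-0.301323) + (-0.277987) + (-0.277987) + (-0.235258) = -1.092555
H' = -(-1.092555) = 1.092555 ≈ 1.0926

1.0926


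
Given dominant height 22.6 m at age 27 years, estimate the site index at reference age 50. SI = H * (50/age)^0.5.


50/27 = 1.85185
(1.85185)^0.5 = 1.36083
SI = 22.6 * 1.36083 = 30.7548 ≈ 30.8 m

30.8 m


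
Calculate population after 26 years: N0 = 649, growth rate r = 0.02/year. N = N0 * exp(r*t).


r*t = 0.02 * 26 = 0.52
exp(0.52) = 1.68203
N = 649 * 1.68203 = 1091.64 ≈ 1092

1092


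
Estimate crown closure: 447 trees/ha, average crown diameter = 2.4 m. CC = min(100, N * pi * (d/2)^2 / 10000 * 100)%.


(d/2)^2 = (2.4/2)^2 = 1.2^2 = 1.44
Crown area = 3.141593 * 1.44 = 4.52389 m^2
N * area / 10000 * 100 = 447 * 4.52389 / 10000 * 100 = 20.2218
CC = min(100, 20.2218) = 20.2218 ≈ 20.2%

20.2%


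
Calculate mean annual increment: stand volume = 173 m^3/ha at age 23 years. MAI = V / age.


MAI = 173 / 23 = 7.5217 ≈ 7.52 m^3/ha/yr

7.52 m^3/ha/yr


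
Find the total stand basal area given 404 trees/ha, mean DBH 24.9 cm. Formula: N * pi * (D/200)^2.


(D/200)^2 = (24.9/200)^2 = 0.1245^2 = 0.01550025
Individual BA = 3.141593 * 0.01550025 = 0.0486955 m^2
Stand BA = 404 * 0.0486955 = 19.6730 ≈ 19.67 m^2/ha

19.67 m^2/ha


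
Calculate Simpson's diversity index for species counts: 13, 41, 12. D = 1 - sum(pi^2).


Total N = 13 + 41 + 12 = 66
Per-species terms:
  p = 13/66 = 0.196970; p^2 = 0.196970^2 = 0.038797
  p = 41/66 = 0.621212; p^2 = 0.621212^2 = 0.385904
  p = 12/66 = 0.181818; p^2 = 0.181818^2 = 0.033058
sum(p^2) = 0.038797 + 0.385904 + 0.033058 = 0.457759
D = 1 - 0.457759 = 0.542241 ≈ 0.5422

0.5422


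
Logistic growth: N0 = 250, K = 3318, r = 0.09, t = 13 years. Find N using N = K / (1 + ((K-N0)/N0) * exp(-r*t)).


(K - N0)/N0 = (3318 - 250)/250 = 3068/250 = 12.2720
r*t = 0.09 * 13 = 1.17; exp(-1.17) = 0.310367
12.2720 * 0.310367 = 3.80882
1 + 3.80882 = 4.80882
N = 3318 / 4.80882 = 689.982 ≈ 690

690


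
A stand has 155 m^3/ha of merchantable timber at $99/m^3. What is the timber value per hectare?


Value = 155 * 99 = $15345/ha

$15345/ha


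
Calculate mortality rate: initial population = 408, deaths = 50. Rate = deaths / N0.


Mortality rate = 50 / 408 = 0.122549 ≈ 0.1225

0.1225


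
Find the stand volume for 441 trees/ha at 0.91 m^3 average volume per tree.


V_stand = 441 * 0.91 = 401.31 ≈ 401.3 m^3/ha

401.3 m^3/ha


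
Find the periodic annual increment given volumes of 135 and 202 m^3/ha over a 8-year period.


PAI = (V2 - V1) / period = (202 - 135) / 8 = 67 / 8 = 8.3750 ≈ 8.38 m^3/ha/yr

8.38 m^3/ha/yr


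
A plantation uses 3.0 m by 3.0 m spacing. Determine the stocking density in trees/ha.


N = 10000 / 3.0^2 = 10000 / 9 = 1111.11 ≈ 1111 trees/ha

1111 trees/ha


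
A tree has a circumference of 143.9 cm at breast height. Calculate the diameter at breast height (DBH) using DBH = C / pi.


DBH = C / pi = 143.9 / 3.141593 = 45.8048 ≈ 45.80 cm

45.80 cm


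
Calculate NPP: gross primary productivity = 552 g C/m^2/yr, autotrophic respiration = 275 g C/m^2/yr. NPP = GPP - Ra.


NPP = GPP - Ra = 552 - 275 = 277 g C/m^2/yr

277 g C/m^2/yr


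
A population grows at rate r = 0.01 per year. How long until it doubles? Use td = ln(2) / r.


td = ln(2) / 0.01 = 0.693147 / 0.01 = 69.3147 ≈ 69.3 years

69.3 years


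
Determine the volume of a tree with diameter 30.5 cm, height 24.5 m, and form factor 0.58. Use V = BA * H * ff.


(D/200)^2 = (30.5/200)^2 = 0.1525^2 = 0.02325625
BA = 3.141593 * 0.02325625 = 0.0730617 m^2
V = 0.0730617 * 24.5 * 0.58 = 1.03821 ≈ 1.038 m^3

1.038 m^3


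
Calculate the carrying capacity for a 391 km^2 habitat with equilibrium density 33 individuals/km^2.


K = 33 * 391 = 12903 individuals

12903 individuals


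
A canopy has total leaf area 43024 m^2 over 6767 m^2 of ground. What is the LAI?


LAI = 43024 / 6767 = 6.3579 ≈ 6.36

6.36


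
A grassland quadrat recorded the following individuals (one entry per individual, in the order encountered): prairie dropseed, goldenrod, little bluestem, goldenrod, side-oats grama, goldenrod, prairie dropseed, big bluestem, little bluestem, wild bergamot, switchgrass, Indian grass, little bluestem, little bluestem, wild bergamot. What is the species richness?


Total individuals logged = 15
Distinct species (count of individuals): prairie dropseed (2), goldenrod (3), little bluestem (4), side-oats grama (1), big bluestem (1), wild bergamot (2), switchgrass (1), Indian grass (1)
Species richness = number of distinct species = 8

8


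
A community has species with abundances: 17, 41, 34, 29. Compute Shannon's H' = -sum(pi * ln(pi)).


Total N = 17 + 41 + 34 + 29 = 121
Per-species terms:
  p = 17/121 = 0.140496; ln(p) = -1.962576; p*ln(p) = 0.140496 * (-1.962576) = -0.275734
  p = 41/121 = 0.338843; ln(p) = -1.082218; p*ln(p) = 0.338843 * (-1.082218) = -0.366702
  p = 34/121 = 0.280992; ln(p) = -1.269429; p*ln(p) = 0.280992 * (-1.269429) = -0.356699
  p = 29/121 = 0.239669; ln(p) = -1.428496; p*ln(p) = 0.239669 * (-1.428496) = -0.342366
sum(p*ln(p)) = (-0.275734) + (-0.366702) + (-0.356699) + (-0.342366) = -1.341501
H' = -(-1.341501) = 1.341501 ≈ 1.3415

1.3415


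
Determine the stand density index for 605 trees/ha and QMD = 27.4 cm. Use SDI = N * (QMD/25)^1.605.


QMD/25 = 27.4/25 = 1.096
(1.096)^1.605 = exp(1.605 * ln(1.096)) = exp(1.605 * 0.0916672) = exp(0.147126) = 1.15850
SDI = 605 * 1.15850 = 700.893 ≈ 701

701


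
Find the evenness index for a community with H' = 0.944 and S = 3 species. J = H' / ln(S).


ln(3) = 1.09861
J = H' / ln(S) = 0.944 / 1.09861 = 0.859268 ≈ 0.8593

0.8593


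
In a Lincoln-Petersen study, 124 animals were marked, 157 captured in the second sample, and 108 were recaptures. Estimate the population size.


N = M * C / R = 124 * 157 / 108 = 19468 / 108 = 180.26 ≈ 180

180 individuals


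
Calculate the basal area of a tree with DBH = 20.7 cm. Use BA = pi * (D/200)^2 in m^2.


D/200 = 20.7/200 = 0.1035 m
(D/200)^2 = 0.1035^2 = 0.01071225
BA = 3.141593 * 0.01071225 = 0.0336535 ≈ 0.0337 m^2

0.0337 m^2


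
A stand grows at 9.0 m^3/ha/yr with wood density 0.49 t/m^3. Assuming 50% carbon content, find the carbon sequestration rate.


C = 9.0 * 0.49 * 0.5 = 2.205 ≈ 2.21 t C/ha/yr

2.21 t C/ha/yr


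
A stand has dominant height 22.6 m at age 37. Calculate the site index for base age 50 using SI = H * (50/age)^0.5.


50/37 = 1.35135
(1.35135)^0.5 = 1.16248
SI = 22.6 * 1.16248 = 26.2720 ≈ 26.3 m

26.3 m


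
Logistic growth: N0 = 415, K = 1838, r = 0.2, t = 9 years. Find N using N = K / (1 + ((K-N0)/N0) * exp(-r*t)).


(K - N0)/N0 = (1838 - 415)/415 = 1423/415 = 3.42892
r*t = 0.2 * 9 = 1.8; exp(-1.8) = 0.165299
3.42892 * 0.165299 = 0.566797
1 + 0.566797 = 1.56680
N = 1838 / 1.56680 = 1173.09 ≈ 1173

1173


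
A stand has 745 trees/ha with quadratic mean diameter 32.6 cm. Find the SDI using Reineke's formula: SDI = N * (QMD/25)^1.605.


QMD/25 = 32.6/25 = 1.304
(1.304)^1.605 = exp(1.605 * ln(1.304)) = exp(1.605 * 0.265436) = exp(0.426025) = 1.53116
SDI = 745 * 1.53116 = 1140.71 ≈ 1141

1141


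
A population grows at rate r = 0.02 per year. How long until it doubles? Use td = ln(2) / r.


td = ln(2) / 0.02 = 0.693147 / 0.02 = 34.6574 ≈ 34.7 years

34.7 years


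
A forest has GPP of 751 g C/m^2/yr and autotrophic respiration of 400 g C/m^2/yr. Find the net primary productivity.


NPP = GPP - Ra = 751 - 400 = 351 g C/m^2/yr

351 g C/m^2/yr


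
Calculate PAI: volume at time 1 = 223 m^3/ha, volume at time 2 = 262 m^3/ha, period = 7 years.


PAI = (V2 - V1) / period = (262 - 223) / 7 = 39 / 7 = 5.5714 ≈ 5.57 m^3/ha/yr

5.57 m^3/ha/yr


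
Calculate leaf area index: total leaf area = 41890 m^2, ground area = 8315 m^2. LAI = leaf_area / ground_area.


LAI = 41890 / 8315 = 5.0379 ≈ 5.04

5.04


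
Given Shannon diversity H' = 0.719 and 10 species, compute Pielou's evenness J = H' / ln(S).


ln(10) = 2.30259
J = H' / ln(S) = 0.719 / 2.30259 = 0.312257 ≈ 0.3123

0.3123


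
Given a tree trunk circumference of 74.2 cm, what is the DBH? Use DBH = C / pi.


DBH = C / pi = 74.2 / 3.141593 = 23.6186 ≈ 23.62 cm

23.62 cm


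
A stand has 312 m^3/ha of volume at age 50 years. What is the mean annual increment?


MAI = 312 / 50 = 6.24 m^3/ha/yr

6.24 m^3/ha/yr


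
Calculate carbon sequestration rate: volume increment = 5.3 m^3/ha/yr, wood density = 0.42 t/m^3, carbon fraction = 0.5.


C = 5.3 * 0.42 * 0.5 = 1.113 ≈ 1.11 t C/ha/yr

1.11 t C/ha/yr


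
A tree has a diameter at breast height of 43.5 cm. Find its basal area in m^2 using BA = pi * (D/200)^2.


D/200 = 43.5/200 = 0.2175 m
(D/200)^2 = 0.2175^2 = 0.04730625
BA = 3.141593 * 0.04730625 = 0.148617 ≈ 0.1486 m^2

0.1486 m^2


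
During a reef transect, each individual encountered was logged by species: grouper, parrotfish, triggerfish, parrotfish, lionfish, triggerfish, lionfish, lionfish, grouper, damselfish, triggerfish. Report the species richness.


Total individuals logged = 11
Distinct species (count of individuals): grouper (2), parrotfish (2), triggerfish (3), lionfish (3), damselfish (1)
Species richness = number of distinct species = 5

5


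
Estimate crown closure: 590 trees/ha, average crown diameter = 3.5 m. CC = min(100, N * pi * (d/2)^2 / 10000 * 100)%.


(d/2)^2 = (3.5/2)^2 = 1.75^2 = 3.0625
Crown area = 3.141593 * 3.0625 = 9.62113 m^2
N * area / 10000 * 100 = 590 * 9.62113 / 10000 * 100 = 56.7647
CC = min(100, 56.7647) = 56.7647 ≈ 56.8%

56.8%


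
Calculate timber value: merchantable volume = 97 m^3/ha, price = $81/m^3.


Value = 97 * 81 = $7857/ha

$7857/ha


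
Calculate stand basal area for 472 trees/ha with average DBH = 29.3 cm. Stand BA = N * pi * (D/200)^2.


(D/200)^2 = (29.3/200)^2 = 0.1465^2 = 0.02146225
Individual BA = 3.141593 * 0.02146225 = 0.0674257 m^2
Stand BA = 472 * 0.0674257 = 31.8249 ≈ 31.82 m^2/ha

31.82 m^2/ha


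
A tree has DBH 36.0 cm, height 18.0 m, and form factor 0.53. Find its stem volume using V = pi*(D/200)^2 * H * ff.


(D/200)^2 = (36.0/200)^2 = 0.18^2 = 0.0324
BA = 3.141593 * 0.0324 = 0.101788 m^2
V = 0.101788 * 18.0 * 0.53 = 0.971058 ≈ 0.971 m^3

0.971 m^3


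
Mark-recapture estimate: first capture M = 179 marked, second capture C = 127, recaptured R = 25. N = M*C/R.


N = M * C / R = 179 * 127 / 25 = 22733 / 25 = 909.32 ≈ 909

909 individuals


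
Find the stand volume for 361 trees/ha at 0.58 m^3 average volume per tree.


V_stand = 361 * 0.58 = 209.38 ≈ 209.4 m^3/ha

209.4 m^3/ha


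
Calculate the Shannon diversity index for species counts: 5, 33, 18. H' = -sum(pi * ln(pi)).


Total N = 5 + 33 + 18 = 56
Per-species terms:
  p = 5/56 = 0.089286; ln(p) = -2.415911; p*ln(p) = 0.089286 * (-2.415911) = -0.215707
  p = 33/56 = 0.589286; ln(p) = -0.528844; p*ln(p) = 0.589286 * (-0.528844) = -0.311640
  p = 18/56 = 0.321429; ln(p) = -1.134979; p*ln(p) = 0.321429 * (-1.134979) = -0.364815
sum(p*ln(p)) = (-0.215707) + (-0.311640) + (-0.364815) = -0.892162
H' = -(-0.892162) = 0.892162 ≈ 0.8922

0.8922


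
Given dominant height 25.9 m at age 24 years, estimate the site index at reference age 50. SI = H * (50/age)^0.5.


50/24 = 2.08333
(2.08333)^0.5 = 1.44337
SI = 25.9 * 1.44337 = 37.3833 ≈ 37.4 m

37.4 m


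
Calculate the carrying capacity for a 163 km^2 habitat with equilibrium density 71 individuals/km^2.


K = 71 * 163 = 11573 individuals

11573 individuals


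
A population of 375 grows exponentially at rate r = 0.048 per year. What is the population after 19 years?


r*t = 0.048 * 19 = 0.912
exp(0.912) = 2.48930
N = 375 * 2.48930 = 933.488 ≈ 933

933


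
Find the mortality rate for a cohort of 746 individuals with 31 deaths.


Mortality rate = 31 / 746 = 0.041555 ≈ 0.0416

0.0416


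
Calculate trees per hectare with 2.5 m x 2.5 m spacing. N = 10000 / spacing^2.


N = 10000 / 2.5^2 = 10000 / 6.25 = 1600.00 ≈ 1600 trees/ha

1600 trees/ha


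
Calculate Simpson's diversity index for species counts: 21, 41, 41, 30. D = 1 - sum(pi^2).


Total N = 21 + 41 + 41 + 30 = 133
Per-species terms:
  p = 21/133 = 0.157895; p^2 = 0.157895^2 = 0.024931
  p = 41/133 = 0.308271; p^2 = 0.308271^2 = 0.095031
  p = 41/133 = 0.308271; p^2 = 0.308271^2 = 0.095031
  p = 30/133 = 0.225564; p^2 = 0.225564^2 = 0.050879
sum(p^2) = 0.024931 + 0.095031 + 0.095031 + 0.050879 = 0.265872
D = 1 - 0.265872 = 0.734128 ≈ 0.7341

0.7341


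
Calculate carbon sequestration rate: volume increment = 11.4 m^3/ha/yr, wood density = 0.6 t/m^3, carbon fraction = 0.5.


C = 11.4 * 0.6 * 0.5 = 3.42 t C/ha/yr

3.42 t C/ha/yr


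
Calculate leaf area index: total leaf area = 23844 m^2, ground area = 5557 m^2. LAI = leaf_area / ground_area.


LAI = 23844 / 5557 = 4.2908 ≈ 4.29

4.29


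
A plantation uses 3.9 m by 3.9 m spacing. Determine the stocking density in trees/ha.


N = 10000 / 3.9^2 = 10000 / 15.21 = 657.462 ≈ 657 trees/ha

657 trees/ha


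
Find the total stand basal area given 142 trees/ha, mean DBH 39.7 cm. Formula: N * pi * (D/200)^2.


(D/200)^2 = (39.7/200)^2 = 0.1985^2 = 0.03940225
Individual BA = 3.141593 * 0.03940225 = 0.123786 m^2
Stand BA = 142 * 0.123786 = 17.5776 ≈ 17.58 m^2/ha

17.58 m^2/ha


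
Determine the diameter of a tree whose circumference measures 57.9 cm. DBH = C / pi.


DBH = C / pi = 57.9 / 3.141593 = 18.4301 ≈ 18.43 cm

18.43 cm


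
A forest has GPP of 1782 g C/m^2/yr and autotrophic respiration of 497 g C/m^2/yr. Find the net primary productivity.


NPP = GPP - Ra = 1782 - 497 = 1285 g C/m^2/yr

1285 g C/m^2/yr


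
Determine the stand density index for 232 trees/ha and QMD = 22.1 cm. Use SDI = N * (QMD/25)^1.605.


QMD/25 = 22.1/25 = 0.884
(0.884)^1.605 = exp(1.605 * ln(0.884)) = exp(1.605 * (-0.123298)) = exp(-0.197893) = 0.820458
SDI = 232 * 0.820458 = 190.346 ≈ 190

190


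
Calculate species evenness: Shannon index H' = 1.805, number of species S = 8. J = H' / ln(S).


ln(8) = 2.07944
J = H' / ln(S) = 1.805 / 2.07944 = 0.868022 ≈ 0.8680

0.8680


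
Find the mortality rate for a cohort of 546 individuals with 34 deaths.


Mortality rate = 34 / 546 = 0.062271 ≈ 0.0623

0.0623


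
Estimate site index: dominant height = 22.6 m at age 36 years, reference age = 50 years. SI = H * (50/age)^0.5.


50/36 = 1.38889
(1.38889)^0.5 = 1.17851
SI = 22.6 * 1.17851 = 26.6343 ≈ 26.6 m

26.6 m


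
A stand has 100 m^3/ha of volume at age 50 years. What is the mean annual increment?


MAI = 100 / 50 = 2.00 m^3/ha/yr

2.00 m^3/ha/yr


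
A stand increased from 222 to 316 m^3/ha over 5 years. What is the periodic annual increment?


PAI = (V2 - V1) / period = (316 - 222) / 5 = 94 / 5 = 18.80 m^3/ha/yr

18.80 m^3/ha/yr


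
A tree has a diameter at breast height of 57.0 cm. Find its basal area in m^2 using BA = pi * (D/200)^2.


D/200 = 57.0/200 = 0.285 m
(D/200)^2 = 0.285^2 = 0.081225
BA = 3.141593 * 0.081225 = 0.255176 ≈ 0.2552 m^2

0.2552 m^2


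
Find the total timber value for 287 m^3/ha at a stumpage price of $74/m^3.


Value = 287 * 74 = $21238/ha

$21238/ha


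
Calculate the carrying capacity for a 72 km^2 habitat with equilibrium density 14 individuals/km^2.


K = 14 * 72 = 1008 individuals

1008 individuals


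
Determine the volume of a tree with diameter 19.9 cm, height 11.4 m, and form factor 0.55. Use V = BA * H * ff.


(D/200)^2 = (19.9/200)^2 = 0.0995^2 = 0.00990025
BA = 3.141593 * 0.00990025 = 0.0311026 m^2
V = 0.0311026 * 11.4 * 0.55 = 0.195013 ≈ 0.195 m^3

0.195 m^3


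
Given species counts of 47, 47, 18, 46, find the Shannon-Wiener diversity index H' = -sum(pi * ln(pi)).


Total N = 47 + 47 + 18 + 46 = 158
Per-species terms:
  p = 47/158 = 0.297468; ln(p) = -1.212449; p*ln(p) = 0.297468 * (-1.212449) = -0.360665
  p = 47/158 = 0.297468; ln(p) = -1.212449; p*ln(p) = 0.297468 * (-1.212449) = -0.360665
  p = 18/158 = 0.113924; ln(p) = -2.172224; p*ln(p) = 0.113924 * (-2.172224) = -0.247468
  p = 46/158 = 0.291139; ln(p) = -1.233954; p*ln(p) = 0.291139 * (-1.233954) = -0.359252
sum(p*ln(p)) = (-0.360665) + (-0.360665) + (-0.247468) + (-0.359252) = -1.328050
H' = -(-1.328050) = 1.328050 ≈ 1.3281

1.3281


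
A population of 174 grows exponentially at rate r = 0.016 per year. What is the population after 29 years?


r*t = 0.016 * 29 = 0.464
exp(0.464) = 1.59042
N = 174 * 1.59042 = 276.733 ≈ 277

277


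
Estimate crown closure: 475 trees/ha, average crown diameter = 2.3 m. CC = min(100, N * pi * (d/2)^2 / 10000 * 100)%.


(d/2)^2 = (2.3/2)^2 = 1.15^2 = 1.3225
Crown area = 3.141593 * 1.3225 = 4.15476 m^2
N * area / 10000 * 100 = 475 * 4.15476 / 10000 * 100 = 19.7351
CC = min(100, 19.7351) = 19.7351 ≈ 19.7%

19.7%


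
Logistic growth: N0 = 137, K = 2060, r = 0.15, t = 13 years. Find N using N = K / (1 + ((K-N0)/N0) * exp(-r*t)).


(K - N0)/N0 = (2060 - 137)/137 = 1923/137 = 14.0365
r*t = 0.15 * 13 = 1.95; exp(-1.95) = 0.142274
14.0365 * 0.142274 = 1.99703
1 + 1.99703 = 2.99703
N = 2060 / 2.99703 = 687.347 ≈ 687

687


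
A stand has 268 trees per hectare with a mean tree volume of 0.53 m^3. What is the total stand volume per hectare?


V_stand = 268 * 0.53 = 142.04 ≈ 142.0 m^3/ha

142.0 m^3/ha


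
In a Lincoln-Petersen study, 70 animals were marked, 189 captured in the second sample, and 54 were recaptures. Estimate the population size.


N = M * C / R = 70 * 189 / 54 = 13230 / 54 = 245

245 individuals


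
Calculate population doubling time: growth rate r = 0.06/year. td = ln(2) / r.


td = ln(2) / 0.06 = 0.693147 / 0.06 = 11.5525 ≈ 11.6 years

11.6 years


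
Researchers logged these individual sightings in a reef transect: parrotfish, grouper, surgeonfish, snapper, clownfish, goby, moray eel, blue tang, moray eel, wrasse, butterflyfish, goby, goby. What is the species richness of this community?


Total individuals logged = 13
Distinct species (count of individuals): parrotfish (1), grouper (1), surgeonfish (1), snapper (1), clownfish (1), goby (3), moray eel (2), blue tang (1), wrasse (1), butterflyfish (1)
Species richness = number of distinct species = 10

10


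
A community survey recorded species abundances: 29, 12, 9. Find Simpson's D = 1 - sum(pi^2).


Total N = 29 + 12 + 9 = 50
Per-species terms:
  p = 29/50 = 0.580000; p^2 = 0.580000^2 = 0.336400
  p = 12/50 = 0.240000; p^2 = 0.240000^2 = 0.057600
  p = 9/50 = 0.180000; p^2 = 0.180000^2 = 0.032400
sum(p^2) = 0.336400 + 0.057600 + 0.032400 = 0.426400
D = 1 - 0.426400 = 0.573600 ≈ 0.5736

0.5736


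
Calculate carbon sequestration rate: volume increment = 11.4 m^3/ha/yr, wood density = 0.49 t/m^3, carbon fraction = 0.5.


C = 11.4 * 0.49 * 0.5 = 2.793 ≈ 2.79 t C/ha/yr

2.79 t C/ha/yr


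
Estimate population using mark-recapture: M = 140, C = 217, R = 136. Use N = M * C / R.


N = M * C / R = 140 * 217 / 136 = 30380 / 136 = 223.38 ≈ 223

223 individuals


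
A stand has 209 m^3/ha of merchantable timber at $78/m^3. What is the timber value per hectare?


Value = 209 * 78 = $16302/ha

$16302/ha


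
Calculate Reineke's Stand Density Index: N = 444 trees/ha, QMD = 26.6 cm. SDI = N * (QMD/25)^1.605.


QMD/25 = 26.6/25 = 1.064
(1.064)^1.605 = exp(1.605 * ln(1.064)) = exp(1.605 * 0.0620354) = exp(0.0995668) = 1.10469
SDI = 444 * 1.10469 = 490.482 ≈ 490

490


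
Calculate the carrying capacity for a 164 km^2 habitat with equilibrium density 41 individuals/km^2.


K = 41 * 164 = 6724 individuals

6724 individuals


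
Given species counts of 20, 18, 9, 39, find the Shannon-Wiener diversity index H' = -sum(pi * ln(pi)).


Total N = 20 + 18 + 9 + 39 = 86
Per-species terms:
  p = 20/86 = 0.232558; ln(p) = -1.458616; p*ln(p) = 0.232558 * (-1.458616) = -0.339213
  p = 18/86 = 0.209302; ln(p) = -1.563977; p*ln(p) = 0.209302 * (-1.563977) = -0.327344
  p = 9/86 = 0.104651; ln(p) = -2.257124; p*ln(p) = 0.104651 * (-2.257124) = -0.236210
  p = 39/86 = 0.453488; ln(p) = -0.790786; p*ln(p) = 0.453488 * (-0.790786) = -0.358612
sum(p*ln(p)) = (-0.339213) + (-0.327344) + (-0.236210) + (-0.358612) = -1.261379
H' = -(-1.261379) = 1.261379 ≈ 1.2614

1.2614


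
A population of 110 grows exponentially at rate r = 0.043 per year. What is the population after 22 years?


r*t = 0.043 * 22 = 0.946
exp(0.946) = 2.57539
N = 110 * 2.57539 = 283.293 ≈ 283

283


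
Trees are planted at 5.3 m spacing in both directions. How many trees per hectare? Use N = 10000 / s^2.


N = 10000 / 5.3^2 = 10000 / 28.09 = 355.999 ≈ 356 trees/ha

356 trees/ha


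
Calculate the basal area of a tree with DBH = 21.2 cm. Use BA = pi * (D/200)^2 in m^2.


D/200 = 21.2/200 = 0.106 m
(D/200)^2 = 0.106^2 = 0.011236
BA = 3.141593 * 0.011236 = 0.0352989 ≈ 0.0353 m^2

0.0353 m^2


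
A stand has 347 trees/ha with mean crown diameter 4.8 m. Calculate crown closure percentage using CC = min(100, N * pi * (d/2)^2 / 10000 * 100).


(d/2)^2 = (4.8/2)^2 = 2.4^2 = 5.76
Crown area = 3.141593 * 5.76 = 18.0956 m^2
N * area / 10000 * 100 = 347 * 18.0956 / 10000 * 100 = 62.7917
CC = min(100, 62.7917) = 62.7917 ≈ 62.8%

62.8%


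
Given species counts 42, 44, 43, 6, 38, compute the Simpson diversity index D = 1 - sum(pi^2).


Total N = 42 + 44 + 43 + 6 + 38 = 173
Per-species terms:
  p = 42/173 = 0.242775; p^2 = 0.242775^2 = 0.058940
  p = 44/173 = 0.254335; p^2 = 0.254335^2 = 0.064686
  p = 43/173 = 0.248555; p^2 = 0.248555^2 = 0.061780
  p = 6/173 = 0.034682; p^2 = 0.034682^2 = 0.001203
  p = 38/173 = 0.219653; p^2 = 0.219653^2 = 0.048247
sum(p^2) = 0.058940 + 0.064686 + 0.061780 + 0.001203 + 0.048247 = 0.234856
D = 1 - 0.234856 = 0.765144 ≈ 0.7651

0.7651


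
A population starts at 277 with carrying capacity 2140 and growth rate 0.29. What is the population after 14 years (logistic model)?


(K - N0)/N0 = (2140 - 277)/277 = 1863/277 = 6.72563
r*t = 0.29 * 14 = 4.06; exp(-4.06) = 0.0172490
6.72563 * 0.0172490 = 0.116010
1 + 0.116010 = 1.11601
N = 2140 / 1.11601 = 1917.55 ≈ 1918

1918


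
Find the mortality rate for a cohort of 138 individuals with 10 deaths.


Mortality rate = 10 / 138 = 0.072464 ≈ 0.0725

0.0725


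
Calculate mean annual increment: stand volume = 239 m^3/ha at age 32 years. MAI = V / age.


MAI = 239 / 32 = 7.4688 ≈ 7.47 m^3/ha/yr

7.47 m^3/ha/yr


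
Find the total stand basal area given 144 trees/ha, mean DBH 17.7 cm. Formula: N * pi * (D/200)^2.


(D/200)^2 = (17.7/200)^2 = 0.0885^2 = 0.00783225
Individual BA = 3.141593 * 0.00783225 = 0.0246057 m^2
Stand BA = 144 * 0.0246057 = 3.54322 ≈ 3.54 m^2/ha

3.54 m^2/ha


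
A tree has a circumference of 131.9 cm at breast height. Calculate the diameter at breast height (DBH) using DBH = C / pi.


DBH = C / pi = 131.9 / 3.141593 = 41.9851 ≈ 41.99 cm

41.99 cm


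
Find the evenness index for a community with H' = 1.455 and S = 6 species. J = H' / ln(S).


ln(6) = 1.79176
J = H' / ln(S) = 1.455 / 1.79176 = 0.812051 ≈ 0.8121

0.8121


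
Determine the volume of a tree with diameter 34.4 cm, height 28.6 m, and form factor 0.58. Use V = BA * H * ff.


(D/200)^2 = (34.4/200)^2 = 0.172^2 = 0.029584
BA = 3.141593 * 0.029584 = 0.0929409 m^2
V = 0.0929409 * 28.6 * 0.58 = 1.54170 ≈ 1.542 m^3

1.542 m^3


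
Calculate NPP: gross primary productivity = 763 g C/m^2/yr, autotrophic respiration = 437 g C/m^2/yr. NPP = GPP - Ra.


NPP = GPP - Ra = 763 - 437 = 326 g C/m^2/yr

326 g C/m^2/yr


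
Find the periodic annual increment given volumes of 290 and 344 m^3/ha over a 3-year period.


PAI = (V2 - V1) / period = (344 - 290) / 3 = 54 / 3 = 18.00 m^3/ha/yr

18.00 m^3/ha/yr


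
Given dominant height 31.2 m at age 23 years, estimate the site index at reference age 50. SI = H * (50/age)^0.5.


50/23 = 2.17391
(2.17391)^0.5 = 1.47442
SI = 31.2 * 1.47442 = 46.0019 ≈ 46.0 m

46.0 m


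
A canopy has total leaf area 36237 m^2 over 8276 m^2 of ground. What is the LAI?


LAI = 36237 / 8276 = 4.3786 ≈ 4.38

4.38


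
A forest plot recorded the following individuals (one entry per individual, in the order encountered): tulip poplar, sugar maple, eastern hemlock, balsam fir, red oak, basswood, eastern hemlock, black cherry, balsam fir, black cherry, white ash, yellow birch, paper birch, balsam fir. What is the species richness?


Total individuals logged = 14
Distinct species (count of individuals): tulip poplar (1), sugar maple (1), eastern hemlock (2), balsam fir (3), red oak (1), basswood (1), black cherry (2), white ash (1), yellow birch (1), paper birch (1)
Species richness = number of distinct species = 10

10


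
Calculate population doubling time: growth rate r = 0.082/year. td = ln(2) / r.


td = ln(2) / 0.082 = 0.693147 / 0.082 = 8.45301 ≈ 8.5 years

8.5 years


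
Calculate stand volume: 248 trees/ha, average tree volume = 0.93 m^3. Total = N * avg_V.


V_stand = 248 * 0.93 = 230.64 ≈ 230.6 m^3/ha

230.6 m^3/ha


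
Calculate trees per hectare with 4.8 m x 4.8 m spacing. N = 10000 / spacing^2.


N = 10000 / 4.8^2 = 10000 / 23.04 = 434.028 ≈ 434 trees/ha

434 trees/ha


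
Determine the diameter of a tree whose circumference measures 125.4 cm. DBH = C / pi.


DBH = C / pi = 125.4 / 3.141593 = 39.9161 ≈ 39.92 cm

39.92 cm


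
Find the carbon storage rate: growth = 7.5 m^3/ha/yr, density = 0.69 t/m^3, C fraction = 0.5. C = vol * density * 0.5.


C = 7.5 * 0.69 * 0.5 = 2.5875 ≈ 2.59 t C/ha/yr

2.59 t C/ha/yr


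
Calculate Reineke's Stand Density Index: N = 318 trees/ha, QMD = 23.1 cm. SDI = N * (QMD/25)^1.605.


QMD/25 = 23.1/25 = 0.924
(0.924)^1.605 = exp(1.605 * ln(0.924)) = exp(1.605 * (-0.0790432)) = exp(-0.126864) = 0.880853
SDI = 318 * 0.880853 = 280.111 ≈ 280

280


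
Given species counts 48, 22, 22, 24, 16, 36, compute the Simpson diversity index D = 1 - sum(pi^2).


Total N = 48 + 22 + 22 + 24 + 16 + 36 = 168
Per-species terms:
  p = 48/168 = 0.285714; p^2 = 0.285714^2 = 0.081632
  p = 22/168 = 0.130952; p^2 = 0.130952^2 = 0.017148
  p = 22/168 = 0.130952; p^2 = 0.130952^2 = 0.017148
  p = 24/168 = 0.142857; p^2 = 0.142857^2 = 0.020408
  p = 16/168 = 0.095238; p^2 = 0.095238^2 = 0.009070
  p = 36/168 = 0.214286; p^2 = 0.214286^2 = 0.045918
sum(p^2) = 0.081632 + 0.017148 + 0.017148 + 0.020408 + 0.009070 + 0.045918 = 0.191324
D = 1 - 0.191324 = 0.808676 ≈ 0.8087

0.8087


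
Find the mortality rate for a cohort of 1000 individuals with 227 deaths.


Mortality rate = 227 / 1000 = 0.2270

0.2270


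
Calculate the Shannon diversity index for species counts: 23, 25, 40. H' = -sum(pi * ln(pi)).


Total N = 23 + 25 + 40 = 88
Per-species terms:
  p = 23/88 = 0.261364; ln(p) = -1.341841; p*ln(p) = 0.261364 * (-1.341841) = -0.350709
  p = 25/88 = 0.284091; ln(p) = -1.258461; p*ln(p) = 0.284091 * (-1.258461) = -0.357517
  p = 40/88 = 0.454545; ln(p) = -0.788458; p*ln(p) = 0.454545 * (-0.788458) = -0.358390
sum(p*ln(p)) = (-0.350709) + (-0.357517) + (-0.358390) = -1.066616
H' = -(-1.066616) = 1.066616 ≈ 1.0666

1.0666


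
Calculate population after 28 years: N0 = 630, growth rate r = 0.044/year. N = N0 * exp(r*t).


r*t = 0.044 * 28 = 1.232
exp(1.232) = 3.42808
N = 630 * 3.42808 = 2159.69 ≈ 2160

2160


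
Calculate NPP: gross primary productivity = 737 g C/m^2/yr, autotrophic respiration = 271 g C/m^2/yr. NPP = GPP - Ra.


NPP = GPP - Ra = 737 - 271 = 466 g C/m^2/yr

466 g C/m^2/yr


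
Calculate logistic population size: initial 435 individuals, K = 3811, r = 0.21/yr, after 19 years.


(K - N0)/N0 = (3811 - 435)/435 = 3376/435 = 7.76092
r*t = 0.21 * 19 = 3.99; exp(-3.99) = 0.0184997
7.76092 * 0.0184997 = 0.143575
1 + 0.143575 = 1.14358
N = 3811 / 1.14358 = 3332.52 ≈ 3333

3333


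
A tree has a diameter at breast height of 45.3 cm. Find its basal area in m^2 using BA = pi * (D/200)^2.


D/200 = 45.3/200 = 0.2265 m
(D/200)^2 = 0.2265^2 = 0.05130225
BA = 3.141593 * 0.05130225 = 0.161171 ≈ 0.1612 m^2

0.1612 m^2


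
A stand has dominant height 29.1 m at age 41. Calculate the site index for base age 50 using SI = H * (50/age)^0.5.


50/41 = 1.21951
(1.21951)^0.5 = 1.10431
SI = 29.1 * 1.10431 = 32.1354 ≈ 32.1 m

32.1 m


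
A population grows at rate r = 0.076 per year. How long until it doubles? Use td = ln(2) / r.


td = ln(2) / 0.076 = 0.693147 / 0.076 = 9.12036 ≈ 9.1 years

9.1 years


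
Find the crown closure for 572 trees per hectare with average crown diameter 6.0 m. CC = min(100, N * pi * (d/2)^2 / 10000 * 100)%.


(d/2)^2 = (6.0/2)^2 = 3^2 = 9
Crown area = 3.141593 * 9 = 28.2743 m^2
N * area / 10000 * 100 = 572 * 28.2743 / 10000 * 100 = 161.729
CC = min(100, 161.729) = 100%

100%


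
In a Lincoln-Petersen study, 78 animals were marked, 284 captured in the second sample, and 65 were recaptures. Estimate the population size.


N = M * C / R = 78 * 284 / 65 = 22152 / 65 = 340.80 ≈ 341

341 individuals


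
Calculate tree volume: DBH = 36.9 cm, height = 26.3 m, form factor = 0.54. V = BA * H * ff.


(D/200)^2 = (36.9/200)^2 = 0.1845^2 = 0.03404025
BA = 3.141593 * 0.03404025 = 0.106941 m^2
V = 0.106941 * 26.3 * 0.54 = 1.51878 ≈ 1.519 m^3

1.519 m^3


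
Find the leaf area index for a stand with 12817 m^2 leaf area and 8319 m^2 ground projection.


LAI = 12817 / 8319 = 1.5407 ≈ 1.54

1.54


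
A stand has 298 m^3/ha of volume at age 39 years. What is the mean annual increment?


MAI = 298 / 39 = 7.6410 ≈ 7.64 m^3/ha/yr

7.64 m^3/ha/yr


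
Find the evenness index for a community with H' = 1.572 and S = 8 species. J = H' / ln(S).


ln(8) = 2.07944
J = H' / ln(S) = 1.572 / 2.07944 = 0.755973 ≈ 0.7560

0.7560


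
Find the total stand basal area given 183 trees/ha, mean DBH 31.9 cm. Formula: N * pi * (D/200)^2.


(D/200)^2 = (31.9/200)^2 = 0.1595^2 = 0.02544025
Individual BA = 3.141593 * 0.02544025 = 0.0799229 m^2
Stand BA = 183 * 0.0799229 = 14.6259 ≈ 14.63 m^2/ha

14.63 m^2/ha
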